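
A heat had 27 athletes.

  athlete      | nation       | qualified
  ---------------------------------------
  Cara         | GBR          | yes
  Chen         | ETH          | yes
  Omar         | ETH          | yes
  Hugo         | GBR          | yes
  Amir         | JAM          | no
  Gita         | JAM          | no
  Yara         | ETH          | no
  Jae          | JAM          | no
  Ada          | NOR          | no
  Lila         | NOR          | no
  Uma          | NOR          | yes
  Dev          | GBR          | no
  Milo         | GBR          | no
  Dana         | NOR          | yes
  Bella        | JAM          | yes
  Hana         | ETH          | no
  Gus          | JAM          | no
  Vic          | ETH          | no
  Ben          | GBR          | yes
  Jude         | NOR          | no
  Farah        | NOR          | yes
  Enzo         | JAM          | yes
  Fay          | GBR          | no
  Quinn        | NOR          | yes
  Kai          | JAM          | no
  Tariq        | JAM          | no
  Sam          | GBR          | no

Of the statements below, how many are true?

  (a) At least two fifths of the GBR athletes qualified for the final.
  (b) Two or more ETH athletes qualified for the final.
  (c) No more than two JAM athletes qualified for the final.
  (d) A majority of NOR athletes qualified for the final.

(a) GBR: |A| = 7, |A ∩ B| = 3; needs |A ∩ B| / |A| ≥ 2/5 — true.
(b) ETH: |A| = 5, |A ∩ B| = 2; needs |A ∩ B| ≥ 2 — true.
(c) JAM: |A| = 8, |A ∩ B| = 2; needs |A ∩ B| ≤ 2 — true.
(d) NOR: |A| = 7, |A ∩ B| = 4; needs |A ∩ B| > |A ∖ B| — true.

4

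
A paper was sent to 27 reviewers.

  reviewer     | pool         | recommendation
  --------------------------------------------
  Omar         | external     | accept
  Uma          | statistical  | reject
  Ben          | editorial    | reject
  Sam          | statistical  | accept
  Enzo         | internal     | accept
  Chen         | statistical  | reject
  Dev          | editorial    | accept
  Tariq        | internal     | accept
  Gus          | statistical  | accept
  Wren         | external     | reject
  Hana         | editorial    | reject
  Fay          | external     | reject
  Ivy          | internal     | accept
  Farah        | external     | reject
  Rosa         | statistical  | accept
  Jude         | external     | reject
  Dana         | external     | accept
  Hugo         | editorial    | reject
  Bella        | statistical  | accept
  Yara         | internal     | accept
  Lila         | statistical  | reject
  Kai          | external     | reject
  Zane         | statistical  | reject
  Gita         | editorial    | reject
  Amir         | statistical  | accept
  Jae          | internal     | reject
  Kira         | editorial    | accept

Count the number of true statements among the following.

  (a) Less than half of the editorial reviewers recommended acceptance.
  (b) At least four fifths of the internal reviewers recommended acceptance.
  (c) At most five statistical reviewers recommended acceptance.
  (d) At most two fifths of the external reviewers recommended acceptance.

4

(a) editorial: |A| = 6, |A ∩ B| = 2; needs |A ∩ B| < |A ∖ B| — true.
(b) internal: |A| = 5, |A ∩ B| = 4; needs |A ∩ B| / |A| ≥ 4/5 — true.
(c) statistical: |A| = 9, |A ∩ B| = 5; needs |A ∩ B| ≤ 5 — true.
(d) external: |A| = 7, |A ∩ B| = 2; needs |A ∩ B| / |A| ≤ 2/5 — true.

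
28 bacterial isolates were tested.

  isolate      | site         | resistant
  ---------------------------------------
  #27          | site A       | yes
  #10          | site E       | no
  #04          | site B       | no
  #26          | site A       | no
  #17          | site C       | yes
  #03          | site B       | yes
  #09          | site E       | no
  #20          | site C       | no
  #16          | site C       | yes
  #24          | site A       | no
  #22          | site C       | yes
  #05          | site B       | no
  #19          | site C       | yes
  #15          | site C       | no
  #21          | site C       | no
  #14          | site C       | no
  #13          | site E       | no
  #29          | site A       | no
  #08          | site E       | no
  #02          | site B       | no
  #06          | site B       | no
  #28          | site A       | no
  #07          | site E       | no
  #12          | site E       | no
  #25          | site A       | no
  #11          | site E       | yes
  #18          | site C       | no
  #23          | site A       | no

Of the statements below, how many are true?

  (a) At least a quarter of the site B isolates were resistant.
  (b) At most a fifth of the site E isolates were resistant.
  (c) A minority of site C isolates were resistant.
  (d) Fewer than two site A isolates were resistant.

3

(a) site B: |A| = 5, |A ∩ B| = 1; needs |A ∩ B| / |A| ≥ 1/4 — false.
(b) site E: |A| = 7, |A ∩ B| = 1; needs |A ∩ B| / |A| ≤ 1/5 — true.
(c) site C: |A| = 9, |A ∩ B| = 4; needs |A ∩ B| < |A ∖ B| — true.
(d) site A: |A| = 7, |A ∩ B| = 1; needs |A ∩ B| < 2 — true.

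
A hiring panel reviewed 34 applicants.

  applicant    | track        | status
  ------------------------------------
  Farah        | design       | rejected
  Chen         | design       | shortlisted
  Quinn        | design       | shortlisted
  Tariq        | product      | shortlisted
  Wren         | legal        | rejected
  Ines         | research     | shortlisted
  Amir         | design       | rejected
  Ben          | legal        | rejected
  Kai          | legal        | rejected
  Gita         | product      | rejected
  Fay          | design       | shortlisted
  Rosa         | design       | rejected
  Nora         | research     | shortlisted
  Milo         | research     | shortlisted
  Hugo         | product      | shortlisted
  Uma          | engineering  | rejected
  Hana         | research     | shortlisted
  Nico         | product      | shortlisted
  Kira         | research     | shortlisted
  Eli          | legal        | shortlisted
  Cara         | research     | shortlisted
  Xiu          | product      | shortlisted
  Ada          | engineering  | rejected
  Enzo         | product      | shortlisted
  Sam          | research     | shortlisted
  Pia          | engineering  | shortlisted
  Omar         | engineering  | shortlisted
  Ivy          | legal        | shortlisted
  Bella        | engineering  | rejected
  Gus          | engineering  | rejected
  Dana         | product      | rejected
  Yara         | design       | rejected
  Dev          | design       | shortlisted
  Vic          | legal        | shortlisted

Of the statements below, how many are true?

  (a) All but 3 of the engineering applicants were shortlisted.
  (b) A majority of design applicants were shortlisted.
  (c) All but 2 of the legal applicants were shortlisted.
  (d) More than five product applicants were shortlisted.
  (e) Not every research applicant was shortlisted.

0

(a) engineering: |A| = 6, |A ∩ B| = 2; needs |A ∖ B| = 3 — false.
(b) design: |A| = 8, |A ∩ B| = 4; needs |A ∩ B| > |A ∖ B| — false.
(c) legal: |A| = 6, |A ∩ B| = 3; needs |A ∖ B| = 2 — false.
(d) product: |A| = 7, |A ∩ B| = 5; needs |A ∩ B| > 5 — false.
(e) research: |A| = 7, |A ∩ B| = 7; needs A ⊄ B (|A ∖ B| ≥ 1) — false.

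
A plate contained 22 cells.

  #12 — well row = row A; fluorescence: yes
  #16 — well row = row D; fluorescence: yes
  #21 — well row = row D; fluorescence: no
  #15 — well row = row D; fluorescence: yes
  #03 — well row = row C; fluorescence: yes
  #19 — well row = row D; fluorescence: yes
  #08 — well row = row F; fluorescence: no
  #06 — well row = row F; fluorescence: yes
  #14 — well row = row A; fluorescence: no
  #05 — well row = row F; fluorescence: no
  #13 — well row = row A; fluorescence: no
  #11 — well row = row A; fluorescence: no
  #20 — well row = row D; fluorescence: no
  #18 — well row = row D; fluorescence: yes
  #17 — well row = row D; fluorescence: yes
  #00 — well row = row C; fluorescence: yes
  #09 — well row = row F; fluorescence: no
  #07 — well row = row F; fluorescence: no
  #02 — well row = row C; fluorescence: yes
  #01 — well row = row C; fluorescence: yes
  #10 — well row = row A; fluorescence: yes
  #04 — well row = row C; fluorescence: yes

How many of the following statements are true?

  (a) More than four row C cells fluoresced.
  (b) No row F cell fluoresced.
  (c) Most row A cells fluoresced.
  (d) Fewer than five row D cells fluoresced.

(a) row C: |A| = 5, |A ∩ B| = 5; needs |A ∩ B| > 4 — true.
(b) row F: |A| = 5, |A ∩ B| = 1; needs A ∩ B = ∅ (|A ∩ B| = 0) — false.
(c) row A: |A| = 5, |A ∩ B| = 2; needs |A ∩ B| > |A ∖ B| — false.
(d) row D: |A| = 7, |A ∩ B| = 5; needs |A ∩ B| < 5 — false.

1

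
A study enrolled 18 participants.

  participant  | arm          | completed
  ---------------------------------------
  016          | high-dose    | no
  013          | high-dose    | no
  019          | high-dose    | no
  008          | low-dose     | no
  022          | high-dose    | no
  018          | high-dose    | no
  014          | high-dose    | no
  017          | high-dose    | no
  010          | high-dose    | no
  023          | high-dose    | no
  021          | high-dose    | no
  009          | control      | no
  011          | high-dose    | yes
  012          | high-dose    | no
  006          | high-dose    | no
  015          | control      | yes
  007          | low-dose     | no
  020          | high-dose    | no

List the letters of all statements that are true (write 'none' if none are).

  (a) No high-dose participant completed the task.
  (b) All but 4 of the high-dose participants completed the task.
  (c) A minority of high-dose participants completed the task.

(c)

|A| = 14, |A ∩ B| = 1, |A ∖ B| = 13.
(a) A ∩ B = ∅ (|A ∩ B| = 0): fails.
(b) |A ∖ B| = 4: fails.
(c) |A ∩ B| < |A ∖ B|: holds.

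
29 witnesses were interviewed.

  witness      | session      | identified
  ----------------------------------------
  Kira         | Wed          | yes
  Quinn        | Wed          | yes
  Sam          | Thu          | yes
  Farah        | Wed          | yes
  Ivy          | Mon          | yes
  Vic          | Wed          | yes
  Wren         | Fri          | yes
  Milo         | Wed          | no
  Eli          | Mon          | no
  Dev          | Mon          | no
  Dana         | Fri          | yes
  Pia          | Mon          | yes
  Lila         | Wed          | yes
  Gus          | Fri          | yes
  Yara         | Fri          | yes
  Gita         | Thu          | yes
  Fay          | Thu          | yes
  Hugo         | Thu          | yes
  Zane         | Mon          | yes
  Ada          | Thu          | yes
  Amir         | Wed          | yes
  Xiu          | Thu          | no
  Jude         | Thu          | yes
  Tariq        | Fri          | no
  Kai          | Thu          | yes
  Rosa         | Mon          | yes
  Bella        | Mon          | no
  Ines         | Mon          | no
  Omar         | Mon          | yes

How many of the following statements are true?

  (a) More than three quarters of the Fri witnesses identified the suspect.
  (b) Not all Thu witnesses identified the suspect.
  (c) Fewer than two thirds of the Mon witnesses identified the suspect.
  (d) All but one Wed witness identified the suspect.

4

(a) Fri: |A| = 5, |A ∩ B| = 4; needs |A ∩ B| / |A| > 3/4 — true.
(b) Thu: |A| = 8, |A ∩ B| = 7; needs A ⊄ B (|A ∖ B| ≥ 1) — true.
(c) Mon: |A| = 9, |A ∩ B| = 5; needs |A ∩ B| / |A| < 2/3 — true.
(d) Wed: |A| = 7, |A ∩ B| = 6; needs |A ∖ B| = 1 — true.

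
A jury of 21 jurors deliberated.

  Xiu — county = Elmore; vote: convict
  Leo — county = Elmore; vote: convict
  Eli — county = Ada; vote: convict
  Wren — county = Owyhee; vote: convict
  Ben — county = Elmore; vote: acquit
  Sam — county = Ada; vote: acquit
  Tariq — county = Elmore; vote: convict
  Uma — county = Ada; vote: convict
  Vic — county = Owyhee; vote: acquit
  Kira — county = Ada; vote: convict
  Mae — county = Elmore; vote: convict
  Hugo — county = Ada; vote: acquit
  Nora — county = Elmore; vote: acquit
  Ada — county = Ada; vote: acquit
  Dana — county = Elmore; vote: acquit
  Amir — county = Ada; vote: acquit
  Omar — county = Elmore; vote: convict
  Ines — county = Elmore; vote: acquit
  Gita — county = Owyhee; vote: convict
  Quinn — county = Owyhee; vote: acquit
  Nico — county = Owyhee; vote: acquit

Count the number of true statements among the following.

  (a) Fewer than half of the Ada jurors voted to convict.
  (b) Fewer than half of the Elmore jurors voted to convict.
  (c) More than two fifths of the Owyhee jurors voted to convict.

(a) Ada: |A| = 7, |A ∩ B| = 3; needs |A ∩ B| < |A ∖ B| — true.
(b) Elmore: |A| = 9, |A ∩ B| = 5; needs |A ∩ B| < |A ∖ B| — false.
(c) Owyhee: |A| = 5, |A ∩ B| = 2; needs |A ∩ B| / |A| > 2/5 — false.

1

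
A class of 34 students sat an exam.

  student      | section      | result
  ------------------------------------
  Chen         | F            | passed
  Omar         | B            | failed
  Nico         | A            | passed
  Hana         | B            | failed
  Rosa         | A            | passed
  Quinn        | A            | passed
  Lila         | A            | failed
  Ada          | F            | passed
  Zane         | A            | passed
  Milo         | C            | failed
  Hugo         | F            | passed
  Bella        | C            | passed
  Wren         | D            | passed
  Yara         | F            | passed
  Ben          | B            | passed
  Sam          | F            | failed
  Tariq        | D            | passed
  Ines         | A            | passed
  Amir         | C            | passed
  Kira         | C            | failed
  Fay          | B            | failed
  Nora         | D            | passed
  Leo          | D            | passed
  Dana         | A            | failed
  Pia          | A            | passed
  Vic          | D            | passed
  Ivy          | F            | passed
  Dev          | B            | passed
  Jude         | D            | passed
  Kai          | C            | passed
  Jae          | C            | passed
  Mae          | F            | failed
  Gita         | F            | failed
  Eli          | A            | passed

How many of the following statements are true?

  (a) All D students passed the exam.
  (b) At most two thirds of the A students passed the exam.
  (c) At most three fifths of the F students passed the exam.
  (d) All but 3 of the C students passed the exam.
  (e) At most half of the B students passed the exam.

(a) D: |A| = 6, |A ∩ B| = 6; needs A ⊆ B, i.e. every element of A is in B (|A ∖ B| = 0) — true.
(b) A: |A| = 9, |A ∩ B| = 7; needs |A ∩ B| / |A| ≤ 2/3 — false.
(c) F: |A| = 8, |A ∩ B| = 5; needs |A ∩ B| / |A| ≤ 3/5 — false.
(d) C: |A| = 6, |A ∩ B| = 4; needs |A ∖ B| = 3 — false.
(e) B: |A| = 5, |A ∩ B| = 2; needs |A ∩ B| ≤ |A ∖ B| — true.

2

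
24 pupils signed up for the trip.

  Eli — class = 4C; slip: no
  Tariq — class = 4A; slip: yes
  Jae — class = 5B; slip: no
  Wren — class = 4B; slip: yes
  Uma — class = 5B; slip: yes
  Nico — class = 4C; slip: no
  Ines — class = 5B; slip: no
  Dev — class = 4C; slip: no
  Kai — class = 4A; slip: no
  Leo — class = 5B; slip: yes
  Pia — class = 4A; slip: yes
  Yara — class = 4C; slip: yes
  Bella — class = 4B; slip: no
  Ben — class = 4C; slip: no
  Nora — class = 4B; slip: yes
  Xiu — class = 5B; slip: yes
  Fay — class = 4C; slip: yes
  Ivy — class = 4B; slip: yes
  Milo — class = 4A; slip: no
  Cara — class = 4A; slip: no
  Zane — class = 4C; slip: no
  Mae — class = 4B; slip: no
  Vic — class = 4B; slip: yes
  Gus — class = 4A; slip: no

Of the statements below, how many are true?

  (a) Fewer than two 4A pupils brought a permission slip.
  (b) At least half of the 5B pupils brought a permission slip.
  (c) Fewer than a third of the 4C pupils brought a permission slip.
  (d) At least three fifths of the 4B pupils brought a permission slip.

(a) 4A: |A| = 6, |A ∩ B| = 2; needs |A ∩ B| < 2 — false.
(b) 5B: |A| = 5, |A ∩ B| = 3; needs |A ∩ B| ≥ |A ∖ B| — true.
(c) 4C: |A| = 7, |A ∩ B| = 2; needs |A ∩ B| / |A| < 1/3 — true.
(d) 4B: |A| = 6, |A ∩ B| = 4; needs |A ∩ B| / |A| ≥ 3/5 — true.

3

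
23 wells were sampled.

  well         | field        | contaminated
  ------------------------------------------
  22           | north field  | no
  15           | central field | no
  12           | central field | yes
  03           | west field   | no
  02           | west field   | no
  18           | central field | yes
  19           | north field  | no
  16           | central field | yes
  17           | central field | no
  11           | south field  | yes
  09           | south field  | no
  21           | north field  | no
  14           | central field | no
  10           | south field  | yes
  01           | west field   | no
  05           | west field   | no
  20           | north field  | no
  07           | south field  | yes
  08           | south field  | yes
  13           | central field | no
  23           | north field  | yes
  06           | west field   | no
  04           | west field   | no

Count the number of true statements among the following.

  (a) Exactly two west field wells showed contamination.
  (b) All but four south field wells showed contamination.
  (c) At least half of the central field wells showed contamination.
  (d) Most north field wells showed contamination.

(a) west field: |A| = 6, |A ∩ B| = 0; needs |A ∩ B| = 2 — false.
(b) south field: |A| = 5, |A ∩ B| = 4; needs |A ∖ B| = 4 — false.
(c) central field: |A| = 7, |A ∩ B| = 3; needs |A ∩ B| ≥ |A ∖ B| — false.
(d) north field: |A| = 5, |A ∩ B| = 1; needs |A ∩ B| > |A ∖ B| — false.

0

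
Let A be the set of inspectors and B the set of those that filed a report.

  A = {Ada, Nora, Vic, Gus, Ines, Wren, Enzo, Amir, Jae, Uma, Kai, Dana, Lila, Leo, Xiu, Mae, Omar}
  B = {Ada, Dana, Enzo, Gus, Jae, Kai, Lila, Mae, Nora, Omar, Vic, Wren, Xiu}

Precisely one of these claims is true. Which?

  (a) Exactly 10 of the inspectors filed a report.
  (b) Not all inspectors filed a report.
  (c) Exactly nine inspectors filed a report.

|A| = 17, |A ∩ B| = 13, |A ∖ B| = 4.
(a) requires |A ∩ B| = 10: false.
(b) requires A ⊄ B (|A ∖ B| ≥ 1): true.
(c) requires |A ∩ B| = 9: false.

(b)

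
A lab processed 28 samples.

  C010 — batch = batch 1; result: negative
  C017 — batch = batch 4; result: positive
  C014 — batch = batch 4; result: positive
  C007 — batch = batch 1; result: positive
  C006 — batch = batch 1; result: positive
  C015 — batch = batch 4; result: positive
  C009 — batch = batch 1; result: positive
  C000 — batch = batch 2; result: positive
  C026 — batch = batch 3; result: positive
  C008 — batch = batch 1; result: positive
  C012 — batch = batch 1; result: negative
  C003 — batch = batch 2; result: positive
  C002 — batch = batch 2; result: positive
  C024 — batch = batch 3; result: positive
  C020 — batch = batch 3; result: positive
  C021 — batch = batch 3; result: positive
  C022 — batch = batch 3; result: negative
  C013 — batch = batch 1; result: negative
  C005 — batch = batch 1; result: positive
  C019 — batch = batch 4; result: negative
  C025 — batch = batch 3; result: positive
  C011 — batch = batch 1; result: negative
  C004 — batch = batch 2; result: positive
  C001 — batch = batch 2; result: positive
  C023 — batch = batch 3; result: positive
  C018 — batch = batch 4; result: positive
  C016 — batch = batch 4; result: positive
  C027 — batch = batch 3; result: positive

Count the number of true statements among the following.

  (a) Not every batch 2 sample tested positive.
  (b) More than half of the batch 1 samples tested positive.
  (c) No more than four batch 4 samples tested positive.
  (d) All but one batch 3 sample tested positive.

(a) batch 2: |A| = 5, |A ∩ B| = 5; needs A ⊄ B (|A ∖ B| ≥ 1) — false.
(b) batch 1: |A| = 9, |A ∩ B| = 5; needs |A ∩ B| > |A ∖ B| — true.
(c) batch 4: |A| = 6, |A ∩ B| = 5; needs |A ∩ B| ≤ 4 — false.
(d) batch 3: |A| = 8, |A ∩ B| = 7; needs |A ∖ B| = 1 — true.

2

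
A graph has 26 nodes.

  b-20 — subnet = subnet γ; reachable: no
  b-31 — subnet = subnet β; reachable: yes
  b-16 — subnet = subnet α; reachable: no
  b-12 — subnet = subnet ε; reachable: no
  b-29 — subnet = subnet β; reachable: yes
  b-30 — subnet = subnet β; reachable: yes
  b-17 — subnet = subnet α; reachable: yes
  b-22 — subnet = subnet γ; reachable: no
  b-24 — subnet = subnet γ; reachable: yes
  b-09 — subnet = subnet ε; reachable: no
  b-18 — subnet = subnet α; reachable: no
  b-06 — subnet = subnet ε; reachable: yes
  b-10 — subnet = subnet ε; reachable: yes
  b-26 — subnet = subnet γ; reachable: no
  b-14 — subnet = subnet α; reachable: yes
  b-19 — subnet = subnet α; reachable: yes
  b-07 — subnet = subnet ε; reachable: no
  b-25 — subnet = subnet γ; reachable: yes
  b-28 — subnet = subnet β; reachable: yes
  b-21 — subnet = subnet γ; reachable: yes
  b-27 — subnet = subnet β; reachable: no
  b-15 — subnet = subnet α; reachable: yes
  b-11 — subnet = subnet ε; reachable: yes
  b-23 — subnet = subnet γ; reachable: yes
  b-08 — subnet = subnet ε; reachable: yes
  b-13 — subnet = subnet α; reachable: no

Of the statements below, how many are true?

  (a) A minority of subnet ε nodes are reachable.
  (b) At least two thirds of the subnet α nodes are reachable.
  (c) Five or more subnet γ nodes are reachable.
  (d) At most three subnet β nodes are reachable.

(a) subnet ε: |A| = 7, |A ∩ B| = 4; needs |A ∩ B| < |A ∖ B| — false.
(b) subnet α: |A| = 7, |A ∩ B| = 4; needs |A ∩ B| / |A| ≥ 2/3 — false.
(c) subnet γ: |A| = 7, |A ∩ B| = 4; needs |A ∩ B| ≥ 5 — false.
(d) subnet β: |A| = 5, |A ∩ B| = 4; needs |A ∩ B| ≤ 3 — false.

0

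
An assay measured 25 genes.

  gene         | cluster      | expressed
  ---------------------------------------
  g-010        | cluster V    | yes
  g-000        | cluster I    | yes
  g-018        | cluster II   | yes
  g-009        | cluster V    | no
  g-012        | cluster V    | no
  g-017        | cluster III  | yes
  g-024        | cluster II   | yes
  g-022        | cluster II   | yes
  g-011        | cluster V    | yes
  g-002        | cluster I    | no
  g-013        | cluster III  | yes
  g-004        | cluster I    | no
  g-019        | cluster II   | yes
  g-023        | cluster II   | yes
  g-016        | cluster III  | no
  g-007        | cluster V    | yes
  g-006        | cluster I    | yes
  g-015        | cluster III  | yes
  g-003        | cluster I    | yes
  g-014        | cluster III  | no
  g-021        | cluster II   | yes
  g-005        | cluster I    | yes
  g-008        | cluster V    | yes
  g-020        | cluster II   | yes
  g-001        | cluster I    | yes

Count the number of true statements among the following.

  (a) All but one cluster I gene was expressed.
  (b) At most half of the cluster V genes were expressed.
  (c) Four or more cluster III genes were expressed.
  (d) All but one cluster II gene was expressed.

0

(a) cluster I: |A| = 7, |A ∩ B| = 5; needs |A ∖ B| = 1 — false.
(b) cluster V: |A| = 6, |A ∩ B| = 4; needs |A ∩ B| ≤ |A ∖ B| — false.
(c) cluster III: |A| = 5, |A ∩ B| = 3; needs |A ∩ B| ≥ 4 — false.
(d) cluster II: |A| = 7, |A ∩ B| = 7; needs |A ∖ B| = 1 — false.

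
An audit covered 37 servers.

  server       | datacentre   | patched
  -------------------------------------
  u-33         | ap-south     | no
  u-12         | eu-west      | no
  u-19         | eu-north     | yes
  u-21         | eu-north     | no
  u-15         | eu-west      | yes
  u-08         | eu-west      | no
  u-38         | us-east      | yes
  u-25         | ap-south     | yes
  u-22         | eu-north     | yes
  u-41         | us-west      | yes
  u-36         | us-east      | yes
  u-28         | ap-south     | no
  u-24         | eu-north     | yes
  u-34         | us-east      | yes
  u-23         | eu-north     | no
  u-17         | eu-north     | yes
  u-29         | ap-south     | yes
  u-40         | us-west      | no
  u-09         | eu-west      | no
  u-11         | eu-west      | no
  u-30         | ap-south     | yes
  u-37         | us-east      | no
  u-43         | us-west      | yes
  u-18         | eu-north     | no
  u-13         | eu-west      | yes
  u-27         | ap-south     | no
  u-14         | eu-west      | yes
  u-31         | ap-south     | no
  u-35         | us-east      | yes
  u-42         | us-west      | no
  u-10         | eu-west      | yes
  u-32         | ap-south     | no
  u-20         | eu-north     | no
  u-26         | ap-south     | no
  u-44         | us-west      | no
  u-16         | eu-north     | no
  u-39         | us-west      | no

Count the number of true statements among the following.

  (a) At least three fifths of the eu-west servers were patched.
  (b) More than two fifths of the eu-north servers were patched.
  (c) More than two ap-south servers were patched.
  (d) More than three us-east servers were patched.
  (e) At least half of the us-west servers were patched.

3

(a) eu-west: |A| = 8, |A ∩ B| = 4; needs |A ∩ B| / |A| ≥ 3/5 — false.
(b) eu-north: |A| = 9, |A ∩ B| = 4; needs |A ∩ B| / |A| > 2/5 — true.
(c) ap-south: |A| = 9, |A ∩ B| = 3; needs |A ∩ B| > 2 — true.
(d) us-east: |A| = 5, |A ∩ B| = 4; needs |A ∩ B| > 3 — true.
(e) us-west: |A| = 6, |A ∩ B| = 2; needs |A ∩ B| ≥ |A ∖ B| — false.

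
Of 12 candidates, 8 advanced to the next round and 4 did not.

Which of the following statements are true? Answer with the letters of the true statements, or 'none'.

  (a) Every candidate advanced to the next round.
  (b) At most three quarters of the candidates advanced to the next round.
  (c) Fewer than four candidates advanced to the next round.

(b)

|A| = 12, |A ∩ B| = 8, |A ∖ B| = 4.
(a) A ⊆ B, i.e. every element of A is in B (|A ∖ B| = 0): fails.
(b) |A ∩ B| / |A| ≤ 3/4: holds.
(c) |A ∩ B| < 4: fails.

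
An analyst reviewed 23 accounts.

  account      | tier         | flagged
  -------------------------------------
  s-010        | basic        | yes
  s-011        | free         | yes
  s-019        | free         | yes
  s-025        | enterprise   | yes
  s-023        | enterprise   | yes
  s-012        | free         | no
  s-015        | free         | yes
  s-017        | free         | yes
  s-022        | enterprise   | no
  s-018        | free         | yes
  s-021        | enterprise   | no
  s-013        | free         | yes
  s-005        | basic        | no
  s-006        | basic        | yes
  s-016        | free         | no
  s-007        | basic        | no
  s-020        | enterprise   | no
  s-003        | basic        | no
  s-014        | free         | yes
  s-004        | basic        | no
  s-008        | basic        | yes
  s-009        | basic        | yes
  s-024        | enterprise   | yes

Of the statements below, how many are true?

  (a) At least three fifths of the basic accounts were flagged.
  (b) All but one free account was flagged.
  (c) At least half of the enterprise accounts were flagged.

1

(a) basic: |A| = 8, |A ∩ B| = 4; needs |A ∩ B| / |A| ≥ 3/5 — false.
(b) free: |A| = 9, |A ∩ B| = 7; needs |A ∖ B| = 1 — false.
(c) enterprise: |A| = 6, |A ∩ B| = 3; needs |A ∩ B| ≥ |A ∖ B| — true.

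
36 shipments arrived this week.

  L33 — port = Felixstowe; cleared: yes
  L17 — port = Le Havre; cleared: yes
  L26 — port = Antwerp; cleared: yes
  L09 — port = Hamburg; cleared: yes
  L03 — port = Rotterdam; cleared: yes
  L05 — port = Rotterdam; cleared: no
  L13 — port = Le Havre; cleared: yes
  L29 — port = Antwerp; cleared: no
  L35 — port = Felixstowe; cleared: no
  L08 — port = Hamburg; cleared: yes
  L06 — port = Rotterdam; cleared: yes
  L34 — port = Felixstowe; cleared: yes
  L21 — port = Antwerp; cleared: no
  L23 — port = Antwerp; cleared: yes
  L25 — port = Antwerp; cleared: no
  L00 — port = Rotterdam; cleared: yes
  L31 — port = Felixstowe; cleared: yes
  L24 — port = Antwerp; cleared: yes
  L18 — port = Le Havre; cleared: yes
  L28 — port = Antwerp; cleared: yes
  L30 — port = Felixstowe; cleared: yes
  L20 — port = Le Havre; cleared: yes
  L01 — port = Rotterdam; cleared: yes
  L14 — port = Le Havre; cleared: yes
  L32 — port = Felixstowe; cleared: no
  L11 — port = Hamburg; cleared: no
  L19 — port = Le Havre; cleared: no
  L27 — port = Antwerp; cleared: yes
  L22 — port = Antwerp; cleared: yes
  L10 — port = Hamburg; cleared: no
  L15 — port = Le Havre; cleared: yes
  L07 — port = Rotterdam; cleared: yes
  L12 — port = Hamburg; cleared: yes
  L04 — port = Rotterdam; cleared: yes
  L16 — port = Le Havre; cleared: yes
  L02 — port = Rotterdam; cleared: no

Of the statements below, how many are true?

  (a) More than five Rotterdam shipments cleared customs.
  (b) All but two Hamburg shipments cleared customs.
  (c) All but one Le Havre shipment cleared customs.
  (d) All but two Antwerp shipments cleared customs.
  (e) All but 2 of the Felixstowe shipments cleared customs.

4

(a) Rotterdam: |A| = 8, |A ∩ B| = 6; needs |A ∩ B| > 5 — true.
(b) Hamburg: |A| = 5, |A ∩ B| = 3; needs |A ∖ B| = 2 — true.
(c) Le Havre: |A| = 8, |A ∩ B| = 7; needs |A ∖ B| = 1 — true.
(d) Antwerp: |A| = 9, |A ∩ B| = 6; needs |A ∖ B| = 2 — false.
(e) Felixstowe: |A| = 6, |A ∩ B| = 4; needs |A ∖ B| = 2 — true.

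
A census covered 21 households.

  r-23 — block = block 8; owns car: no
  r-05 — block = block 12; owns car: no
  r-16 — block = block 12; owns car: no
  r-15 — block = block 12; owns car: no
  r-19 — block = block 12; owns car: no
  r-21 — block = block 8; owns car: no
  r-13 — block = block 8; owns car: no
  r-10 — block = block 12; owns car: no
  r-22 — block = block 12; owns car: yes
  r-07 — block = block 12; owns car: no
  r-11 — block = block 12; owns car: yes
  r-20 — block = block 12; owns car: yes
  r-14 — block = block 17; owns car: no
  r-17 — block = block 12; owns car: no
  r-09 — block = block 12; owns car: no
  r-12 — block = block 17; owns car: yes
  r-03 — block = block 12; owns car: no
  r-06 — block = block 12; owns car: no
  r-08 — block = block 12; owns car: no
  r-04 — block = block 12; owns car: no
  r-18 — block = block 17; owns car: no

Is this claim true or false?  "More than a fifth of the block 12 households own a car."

False

The determiner here denotes the relation: |A ∩ B| / |A| > 1/5.
|A| = 15, |A ∩ B| = 3, |A ∖ B| = 12.
|A ∩ B|/|A| = 3/15, so the statement is false.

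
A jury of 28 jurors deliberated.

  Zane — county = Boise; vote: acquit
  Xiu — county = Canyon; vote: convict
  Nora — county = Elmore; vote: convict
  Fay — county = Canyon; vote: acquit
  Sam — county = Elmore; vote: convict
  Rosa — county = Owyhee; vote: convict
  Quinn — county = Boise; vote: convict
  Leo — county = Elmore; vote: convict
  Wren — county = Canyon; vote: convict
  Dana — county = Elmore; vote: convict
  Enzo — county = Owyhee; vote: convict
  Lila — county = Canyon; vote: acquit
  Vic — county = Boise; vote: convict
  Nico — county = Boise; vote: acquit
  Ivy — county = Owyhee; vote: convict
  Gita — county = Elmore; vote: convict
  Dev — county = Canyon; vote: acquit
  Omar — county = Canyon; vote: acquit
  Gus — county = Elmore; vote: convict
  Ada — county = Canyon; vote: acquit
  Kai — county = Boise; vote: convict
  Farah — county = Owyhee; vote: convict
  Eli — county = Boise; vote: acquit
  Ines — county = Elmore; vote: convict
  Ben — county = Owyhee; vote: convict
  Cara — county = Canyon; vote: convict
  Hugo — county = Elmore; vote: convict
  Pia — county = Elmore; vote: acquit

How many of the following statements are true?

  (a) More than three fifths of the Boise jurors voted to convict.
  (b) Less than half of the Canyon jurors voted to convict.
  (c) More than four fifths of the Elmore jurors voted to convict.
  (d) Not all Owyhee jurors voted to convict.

(a) Boise: |A| = 6, |A ∩ B| = 3; needs |A ∩ B| / |A| > 3/5 — false.
(b) Canyon: |A| = 8, |A ∩ B| = 3; needs |A ∩ B| < |A ∖ B| — true.
(c) Elmore: |A| = 9, |A ∩ B| = 8; needs |A ∩ B| / |A| > 4/5 — true.
(d) Owyhee: |A| = 5, |A ∩ B| = 5; needs A ⊄ B (|A ∖ B| ≥ 1) — false.

2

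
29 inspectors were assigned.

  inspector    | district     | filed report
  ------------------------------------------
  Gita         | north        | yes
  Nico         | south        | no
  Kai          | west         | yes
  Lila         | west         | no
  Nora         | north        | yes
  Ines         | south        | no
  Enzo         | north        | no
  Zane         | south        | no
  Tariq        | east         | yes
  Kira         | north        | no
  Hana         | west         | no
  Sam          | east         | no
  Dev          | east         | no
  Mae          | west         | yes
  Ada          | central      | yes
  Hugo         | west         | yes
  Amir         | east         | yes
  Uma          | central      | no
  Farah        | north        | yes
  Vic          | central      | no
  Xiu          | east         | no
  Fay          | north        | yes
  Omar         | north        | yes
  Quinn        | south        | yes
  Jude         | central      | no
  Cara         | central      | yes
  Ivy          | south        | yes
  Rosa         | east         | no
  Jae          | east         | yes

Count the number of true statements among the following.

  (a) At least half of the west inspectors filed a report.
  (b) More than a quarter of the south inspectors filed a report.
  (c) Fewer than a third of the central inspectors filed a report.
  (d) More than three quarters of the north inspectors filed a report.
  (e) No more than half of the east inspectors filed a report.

3

(a) west: |A| = 5, |A ∩ B| = 3; needs |A ∩ B| ≥ |A ∖ B| — true.
(b) south: |A| = 5, |A ∩ B| = 2; needs |A ∩ B| / |A| > 1/4 — true.
(c) central: |A| = 5, |A ∩ B| = 2; needs |A ∩ B| / |A| < 1/3 — false.
(d) north: |A| = 7, |A ∩ B| = 5; needs |A ∩ B| / |A| > 3/4 — false.
(e) east: |A| = 7, |A ∩ B| = 3; needs |A ∩ B| ≤ |A ∖ B| — true.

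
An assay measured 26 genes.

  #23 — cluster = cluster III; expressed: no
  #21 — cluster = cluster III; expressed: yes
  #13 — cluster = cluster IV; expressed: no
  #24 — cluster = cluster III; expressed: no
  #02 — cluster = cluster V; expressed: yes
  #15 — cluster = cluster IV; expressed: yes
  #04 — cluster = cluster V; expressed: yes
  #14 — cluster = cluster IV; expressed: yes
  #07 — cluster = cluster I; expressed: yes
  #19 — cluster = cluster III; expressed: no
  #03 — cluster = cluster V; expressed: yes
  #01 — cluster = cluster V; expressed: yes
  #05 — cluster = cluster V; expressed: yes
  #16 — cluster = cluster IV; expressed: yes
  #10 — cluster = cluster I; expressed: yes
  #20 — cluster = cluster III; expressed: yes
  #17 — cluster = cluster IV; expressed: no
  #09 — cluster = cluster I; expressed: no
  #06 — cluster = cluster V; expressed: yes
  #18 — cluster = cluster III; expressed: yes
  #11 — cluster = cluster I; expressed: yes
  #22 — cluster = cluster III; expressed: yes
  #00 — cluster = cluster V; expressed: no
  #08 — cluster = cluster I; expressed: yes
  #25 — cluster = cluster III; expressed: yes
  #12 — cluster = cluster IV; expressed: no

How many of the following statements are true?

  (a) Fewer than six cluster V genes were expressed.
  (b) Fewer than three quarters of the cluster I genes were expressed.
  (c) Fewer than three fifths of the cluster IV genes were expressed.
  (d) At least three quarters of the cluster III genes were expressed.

(a) cluster V: |A| = 7, |A ∩ B| = 6; needs |A ∩ B| < 6 — false.
(b) cluster I: |A| = 5, |A ∩ B| = 4; needs |A ∩ B| / |A| < 3/4 — false.
(c) cluster IV: |A| = 6, |A ∩ B| = 3; needs |A ∩ B| / |A| < 3/5 — true.
(d) cluster III: |A| = 8, |A ∩ B| = 5; needs |A ∩ B| / |A| ≥ 3/4 — false.

1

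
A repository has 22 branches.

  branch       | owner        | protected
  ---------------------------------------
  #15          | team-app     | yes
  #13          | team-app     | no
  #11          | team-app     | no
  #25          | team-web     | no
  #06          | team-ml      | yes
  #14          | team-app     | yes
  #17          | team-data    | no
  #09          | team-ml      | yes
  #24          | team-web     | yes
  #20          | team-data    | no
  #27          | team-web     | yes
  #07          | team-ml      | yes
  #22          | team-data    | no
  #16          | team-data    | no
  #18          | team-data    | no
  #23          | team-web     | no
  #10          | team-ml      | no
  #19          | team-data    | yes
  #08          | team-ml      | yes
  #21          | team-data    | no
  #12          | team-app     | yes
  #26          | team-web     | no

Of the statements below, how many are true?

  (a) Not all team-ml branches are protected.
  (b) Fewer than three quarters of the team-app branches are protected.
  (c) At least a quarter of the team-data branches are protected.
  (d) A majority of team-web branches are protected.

(a) team-ml: |A| = 5, |A ∩ B| = 4; needs A ⊄ B (|A ∖ B| ≥ 1) — true.
(b) team-app: |A| = 5, |A ∩ B| = 3; needs |A ∩ B| / |A| < 3/4 — true.
(c) team-data: |A| = 7, |A ∩ B| = 1; needs |A ∩ B| / |A| ≥ 1/4 — false.
(d) team-web: |A| = 5, |A ∩ B| = 2; needs |A ∩ B| > |A ∖ B| — false.

2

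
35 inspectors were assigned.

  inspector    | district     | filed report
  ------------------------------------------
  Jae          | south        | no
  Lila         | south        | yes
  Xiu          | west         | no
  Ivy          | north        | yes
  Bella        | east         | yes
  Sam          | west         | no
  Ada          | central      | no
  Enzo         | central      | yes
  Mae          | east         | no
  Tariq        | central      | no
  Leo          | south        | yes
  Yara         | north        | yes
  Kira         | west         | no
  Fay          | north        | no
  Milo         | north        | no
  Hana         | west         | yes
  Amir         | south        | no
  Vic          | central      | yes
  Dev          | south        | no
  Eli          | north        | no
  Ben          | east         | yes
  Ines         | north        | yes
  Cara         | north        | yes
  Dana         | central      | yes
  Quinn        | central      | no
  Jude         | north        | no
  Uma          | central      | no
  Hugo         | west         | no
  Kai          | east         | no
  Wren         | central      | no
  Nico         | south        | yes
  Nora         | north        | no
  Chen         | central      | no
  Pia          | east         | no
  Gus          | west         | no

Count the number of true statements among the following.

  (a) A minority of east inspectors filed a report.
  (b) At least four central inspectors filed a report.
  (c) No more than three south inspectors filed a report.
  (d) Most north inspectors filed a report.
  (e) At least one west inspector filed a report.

(a) east: |A| = 5, |A ∩ B| = 2; needs |A ∩ B| < |A ∖ B| — true.
(b) central: |A| = 9, |A ∩ B| = 3; needs |A ∩ B| ≥ 4 — false.
(c) south: |A| = 6, |A ∩ B| = 3; needs |A ∩ B| ≤ 3 — true.
(d) north: |A| = 9, |A ∩ B| = 4; needs |A ∩ B| > |A ∖ B| — false.
(e) west: |A| = 6, |A ∩ B| = 1; needs A ∩ B ≠ ∅ (|A ∩ B| ≥ 1) — true.

3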